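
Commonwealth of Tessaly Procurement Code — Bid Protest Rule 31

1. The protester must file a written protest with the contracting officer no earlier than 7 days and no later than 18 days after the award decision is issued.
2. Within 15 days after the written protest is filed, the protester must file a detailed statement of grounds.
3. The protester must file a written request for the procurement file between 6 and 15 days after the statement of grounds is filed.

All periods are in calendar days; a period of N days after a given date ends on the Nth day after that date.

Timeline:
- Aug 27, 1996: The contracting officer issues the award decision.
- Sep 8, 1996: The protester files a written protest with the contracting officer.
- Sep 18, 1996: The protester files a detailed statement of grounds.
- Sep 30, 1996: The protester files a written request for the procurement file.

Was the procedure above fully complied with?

(1) the permitted window runs from Aug 27, 1996 + 7 = Sep 3, 1996 to Aug 27, 1996 + 18 = Sep 14, 1996; done Sep 8, 1996 — within the window.
(2) due by Sep 8, 1996 + 15 days = Sep 23, 1996; Sep 18, 1996 is within that limit.
(3) the permitted window runs from Sep 18, 1996 + 6 = Sep 24, 1996 to Sep 18, 1996 + 15 = Oct 3, 1996; done Sep 30, 1996, which is between those dates.

Yes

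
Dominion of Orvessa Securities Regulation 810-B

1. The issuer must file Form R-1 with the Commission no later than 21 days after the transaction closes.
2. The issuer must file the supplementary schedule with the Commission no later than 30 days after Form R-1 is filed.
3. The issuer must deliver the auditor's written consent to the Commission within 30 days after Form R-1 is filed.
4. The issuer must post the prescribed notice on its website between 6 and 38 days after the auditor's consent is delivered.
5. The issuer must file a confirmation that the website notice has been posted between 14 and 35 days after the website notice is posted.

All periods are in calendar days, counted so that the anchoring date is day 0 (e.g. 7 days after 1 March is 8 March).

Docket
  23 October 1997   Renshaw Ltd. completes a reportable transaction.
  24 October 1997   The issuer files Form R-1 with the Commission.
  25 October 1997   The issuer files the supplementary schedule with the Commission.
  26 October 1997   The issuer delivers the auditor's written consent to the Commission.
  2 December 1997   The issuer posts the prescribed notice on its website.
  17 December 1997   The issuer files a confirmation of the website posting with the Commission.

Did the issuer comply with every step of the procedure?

Yes

Step 1: 21 days after 23 October 1997 (when the transaction closes) is 13 November 1997; completed 24 October 1997, before the deadline.
Step 2: 30 days after 24 October 1997 (when Form R-1 is filed) is 23 November 1997; completed 25 October 1997, before the deadline.
Step 3: 30 days after 24 October 1997 (when Form R-1 is filed) is 23 November 1997; completed 26 October 1997, before the deadline.
Step 4: the window is 6–38 days after 26 October 1997 (when the auditor's consent is delivered), so 1 November 1997 through 3 December 1997; done 2 December 1997, which is between those dates.
Step 5: the window is 14–35 days after 2 December 1997 (when the website notice is posted), so 16 December 1997 through 6 January 1998; done 17 December 1997 — within the window.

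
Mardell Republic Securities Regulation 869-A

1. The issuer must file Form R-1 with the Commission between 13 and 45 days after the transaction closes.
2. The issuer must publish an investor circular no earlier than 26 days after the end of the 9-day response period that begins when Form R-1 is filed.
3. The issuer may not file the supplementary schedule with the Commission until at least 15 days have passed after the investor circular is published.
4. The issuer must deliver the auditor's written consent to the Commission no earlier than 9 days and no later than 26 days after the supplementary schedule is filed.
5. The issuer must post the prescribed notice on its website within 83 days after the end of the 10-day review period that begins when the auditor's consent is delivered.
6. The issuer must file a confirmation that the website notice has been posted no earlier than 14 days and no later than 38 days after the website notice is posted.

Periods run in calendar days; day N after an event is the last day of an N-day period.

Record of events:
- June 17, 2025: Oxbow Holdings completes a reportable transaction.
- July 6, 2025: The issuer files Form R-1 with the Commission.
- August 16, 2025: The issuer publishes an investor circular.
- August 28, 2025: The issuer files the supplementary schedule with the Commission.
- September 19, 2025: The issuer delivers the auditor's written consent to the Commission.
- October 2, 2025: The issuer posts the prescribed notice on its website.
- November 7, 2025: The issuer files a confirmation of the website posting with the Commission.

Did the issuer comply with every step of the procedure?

No

Step 1 — 13 and 45 days from June 17, 2025 (when the transaction closes) are June 30, 2025 and August 1, 2025 respectively; July 6, 2025 falls inside that range.
Step 2 — must wait 26 days from July 15, 2025 (end of the 9-day response period, which began when Form R-1 is filed on July 6, 2025), so not before August 10, 2025; done August 16, 2025, after the minimum wait.
Step 3 — must wait 15 days from August 16, 2025 (when the investor circular is published), so not before August 31, 2025; August 28, 2025 is 3 days before the earliest permitted date.
Later steps need not be reached.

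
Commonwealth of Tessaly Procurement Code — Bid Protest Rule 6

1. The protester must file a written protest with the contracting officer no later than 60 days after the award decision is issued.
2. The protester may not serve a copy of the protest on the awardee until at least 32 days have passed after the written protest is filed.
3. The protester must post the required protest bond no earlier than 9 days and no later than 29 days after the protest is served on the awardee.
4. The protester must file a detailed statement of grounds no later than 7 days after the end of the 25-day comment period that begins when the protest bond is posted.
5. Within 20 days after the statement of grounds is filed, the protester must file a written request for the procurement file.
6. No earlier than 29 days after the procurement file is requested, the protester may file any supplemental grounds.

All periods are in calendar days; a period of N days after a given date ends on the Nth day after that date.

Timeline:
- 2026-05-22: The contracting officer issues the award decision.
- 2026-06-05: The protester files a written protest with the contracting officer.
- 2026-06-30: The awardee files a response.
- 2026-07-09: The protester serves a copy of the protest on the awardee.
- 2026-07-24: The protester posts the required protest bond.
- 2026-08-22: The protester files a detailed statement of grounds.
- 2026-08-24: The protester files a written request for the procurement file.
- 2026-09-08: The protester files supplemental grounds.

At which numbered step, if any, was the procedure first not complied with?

(1) due by 2026-05-22 + 60 days = 2026-07-21; 2026-06-05 is within that limit.
(2) permitted from 2026-06-05 + 32 days = 2026-07-07 onward; done 2026-07-09 — permitted.
(3) the permitted window runs from 2026-07-09 + 9 = 2026-07-18 to 2026-07-09 + 29 = 2026-08-07; done 2026-07-24, which is between those dates.
(4) due by 2026-08-18 + 7 days = 2026-08-25; 2026-08-22 is within that limit.
(5) due by 2026-08-22 + 20 days = 2026-09-11; completed 2026-08-24, before the deadline.
(6) permitted from 2026-08-24 + 29 days = 2026-09-22 onward; 2026-09-08 is 14 days before the earliest permitted date.
No need to go further; step 6 was not satisfied.

Step 6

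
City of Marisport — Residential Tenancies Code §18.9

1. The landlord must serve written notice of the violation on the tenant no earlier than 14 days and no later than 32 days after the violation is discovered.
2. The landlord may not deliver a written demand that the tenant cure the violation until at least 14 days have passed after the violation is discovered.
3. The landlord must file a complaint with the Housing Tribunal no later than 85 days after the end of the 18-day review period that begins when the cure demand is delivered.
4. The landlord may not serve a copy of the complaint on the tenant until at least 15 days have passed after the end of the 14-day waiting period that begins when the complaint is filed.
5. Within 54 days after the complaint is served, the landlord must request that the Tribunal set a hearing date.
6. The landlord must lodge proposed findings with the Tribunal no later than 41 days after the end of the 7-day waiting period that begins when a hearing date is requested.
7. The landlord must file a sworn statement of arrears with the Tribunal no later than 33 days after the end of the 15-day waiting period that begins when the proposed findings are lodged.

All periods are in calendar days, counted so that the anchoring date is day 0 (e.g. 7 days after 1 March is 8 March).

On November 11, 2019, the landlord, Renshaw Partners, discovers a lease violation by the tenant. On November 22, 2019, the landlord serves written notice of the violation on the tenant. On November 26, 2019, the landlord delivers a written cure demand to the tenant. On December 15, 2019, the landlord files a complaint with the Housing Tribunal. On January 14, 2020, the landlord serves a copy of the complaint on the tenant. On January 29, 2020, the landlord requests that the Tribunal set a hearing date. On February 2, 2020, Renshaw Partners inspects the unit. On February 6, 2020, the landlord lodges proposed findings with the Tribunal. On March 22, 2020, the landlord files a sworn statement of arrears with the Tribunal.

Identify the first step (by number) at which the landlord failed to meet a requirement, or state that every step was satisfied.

Step 1: the window is 14–32 days after November 11, 2019 (when the violation is discovered), so November 25, 2019 through December 13, 2019; done November 22, 2019 — 3 days before the window opened.
No need to go further; step 1 was not satisfied.

Step 1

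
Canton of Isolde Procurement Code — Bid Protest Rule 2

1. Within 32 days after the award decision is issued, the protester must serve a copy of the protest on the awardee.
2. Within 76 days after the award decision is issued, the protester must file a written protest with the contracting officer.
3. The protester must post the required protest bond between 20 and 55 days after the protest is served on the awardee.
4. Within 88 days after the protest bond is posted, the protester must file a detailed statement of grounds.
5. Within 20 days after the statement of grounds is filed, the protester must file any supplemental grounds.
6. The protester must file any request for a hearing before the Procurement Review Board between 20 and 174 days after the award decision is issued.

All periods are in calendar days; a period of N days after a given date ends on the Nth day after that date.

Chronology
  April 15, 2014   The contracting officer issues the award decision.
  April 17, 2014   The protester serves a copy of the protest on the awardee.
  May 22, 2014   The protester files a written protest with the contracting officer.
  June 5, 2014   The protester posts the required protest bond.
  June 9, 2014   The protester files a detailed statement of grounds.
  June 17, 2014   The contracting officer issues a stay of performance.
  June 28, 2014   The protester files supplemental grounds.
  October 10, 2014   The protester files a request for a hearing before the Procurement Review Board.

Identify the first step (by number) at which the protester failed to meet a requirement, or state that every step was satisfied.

(1) due by April 15, 2014 + 32 days = May 17, 2014; done April 17, 2014 — timely.
(2) due by April 15, 2014 + 76 days = June 30, 2014; done May 22, 2014 — timely.
(3) the permitted window runs from April 17, 2014 + 20 = May 7, 2014 to April 17, 2014 + 55 = June 11, 2014; June 5, 2014 falls inside that range.
(4) due by June 5, 2014 + 88 days = September 1, 2014; June 9, 2014 is within that limit.
(5) due by June 9, 2014 + 20 days = June 29, 2014; June 28, 2014 is within that limit.
(6) the permitted window runs from April 15, 2014 + 20 = May 5, 2014 to April 15, 2014 + 174 = October 6, 2014; October 10, 2014 is 4 days past the end of the window.

Step 6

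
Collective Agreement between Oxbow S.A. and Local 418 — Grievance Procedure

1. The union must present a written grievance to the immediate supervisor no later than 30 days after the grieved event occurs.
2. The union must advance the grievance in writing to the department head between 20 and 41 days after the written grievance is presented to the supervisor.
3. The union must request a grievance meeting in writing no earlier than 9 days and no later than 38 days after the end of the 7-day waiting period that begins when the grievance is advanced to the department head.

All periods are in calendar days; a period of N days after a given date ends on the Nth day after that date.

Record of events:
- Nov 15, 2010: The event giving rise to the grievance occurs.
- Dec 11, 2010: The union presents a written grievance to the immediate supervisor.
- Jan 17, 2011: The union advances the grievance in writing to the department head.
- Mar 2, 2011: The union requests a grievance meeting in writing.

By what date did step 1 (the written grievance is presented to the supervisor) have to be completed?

Step 1 runs from Nov 15, 2010, when the grieved event occurs. 30 days after Nov 15, 2010 is Dec 15, 2010.

Dec 15, 2010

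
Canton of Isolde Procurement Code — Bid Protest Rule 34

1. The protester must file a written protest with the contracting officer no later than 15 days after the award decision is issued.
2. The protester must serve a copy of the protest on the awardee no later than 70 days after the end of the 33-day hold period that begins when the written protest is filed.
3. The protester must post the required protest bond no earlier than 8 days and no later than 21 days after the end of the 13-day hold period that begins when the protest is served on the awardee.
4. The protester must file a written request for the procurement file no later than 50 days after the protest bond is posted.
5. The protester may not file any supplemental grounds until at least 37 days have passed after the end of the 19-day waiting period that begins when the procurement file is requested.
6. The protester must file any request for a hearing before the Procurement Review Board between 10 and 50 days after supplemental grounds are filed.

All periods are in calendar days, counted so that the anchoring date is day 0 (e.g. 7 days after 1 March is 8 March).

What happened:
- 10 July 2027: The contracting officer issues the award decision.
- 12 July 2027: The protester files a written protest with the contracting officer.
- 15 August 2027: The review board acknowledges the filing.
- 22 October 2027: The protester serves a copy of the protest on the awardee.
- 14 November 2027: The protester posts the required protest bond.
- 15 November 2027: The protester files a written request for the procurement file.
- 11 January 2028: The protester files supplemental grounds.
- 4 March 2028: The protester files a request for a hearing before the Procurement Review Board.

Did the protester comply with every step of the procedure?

No

Step 1: 15 days after 10 July 2027 (when the award decision is issued) is 25 July 2027; 12 July 2027 is within that limit.
Step 2: 70 days after 14 August 2027 (end of the 33-day hold period, which began when the written protest is filed on 12 July 2027) is 23 October 2027; 22 October 2027 is within that limit.
Step 3: the window is 8–21 days after 4 November 2027 (end of the 13-day hold period, which began when the protest is served on the awardee on 22 October 2027), so 12 November 2027 through 25 November 2027; done 14 November 2027 — within the window.
Step 4: 50 days after 14 November 2027 (when the protest bond is posted) is 3 January 2028; 15 November 2027 is within that limit.
Step 5: the earliest permitted date is 37 days after 4 December 2027 (end of the 19-day waiting period, which began when the procurement file is requested on 15 November 2027), i.e. 10 January 2028; 11 January 2028 is on or after that date.
Step 6: the window is 10–50 days after 11 January 2028 (when supplemental grounds are filed), so 21 January 2028 through 1 March 2028; 4 March 2028 is 3 days past the end of the window.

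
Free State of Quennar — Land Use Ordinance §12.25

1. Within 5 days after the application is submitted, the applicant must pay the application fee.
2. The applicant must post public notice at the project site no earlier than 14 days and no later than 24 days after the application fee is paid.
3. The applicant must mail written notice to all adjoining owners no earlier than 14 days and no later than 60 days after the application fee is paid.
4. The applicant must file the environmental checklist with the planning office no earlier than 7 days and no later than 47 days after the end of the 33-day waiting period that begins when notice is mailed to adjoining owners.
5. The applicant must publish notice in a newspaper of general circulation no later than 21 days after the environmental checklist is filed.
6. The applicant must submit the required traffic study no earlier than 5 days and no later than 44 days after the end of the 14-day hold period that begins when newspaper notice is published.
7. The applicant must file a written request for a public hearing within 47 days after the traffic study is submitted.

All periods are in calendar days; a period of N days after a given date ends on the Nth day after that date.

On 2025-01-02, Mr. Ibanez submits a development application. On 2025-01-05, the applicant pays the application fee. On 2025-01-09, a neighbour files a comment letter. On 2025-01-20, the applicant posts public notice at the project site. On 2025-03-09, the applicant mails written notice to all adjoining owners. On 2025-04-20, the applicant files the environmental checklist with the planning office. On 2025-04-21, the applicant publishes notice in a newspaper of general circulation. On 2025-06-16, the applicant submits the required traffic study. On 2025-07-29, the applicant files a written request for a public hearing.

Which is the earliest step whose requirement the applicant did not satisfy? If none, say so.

(1) due by 2025-01-02 + 5 days = 2025-01-07; 2025-01-05 is within that limit.
(2) the permitted window runs from 2025-01-05 + 14 = 2025-01-19 to 2025-01-05 + 24 = 2025-01-29; done 2025-01-20 — within the window.
(3) the permitted window runs from 2025-01-05 + 14 = 2025-01-19 to 2025-01-05 + 60 = 2025-03-06; done 2025-03-09 — 3 days after the window closed.
That is the first point of non-compliance.

Step 3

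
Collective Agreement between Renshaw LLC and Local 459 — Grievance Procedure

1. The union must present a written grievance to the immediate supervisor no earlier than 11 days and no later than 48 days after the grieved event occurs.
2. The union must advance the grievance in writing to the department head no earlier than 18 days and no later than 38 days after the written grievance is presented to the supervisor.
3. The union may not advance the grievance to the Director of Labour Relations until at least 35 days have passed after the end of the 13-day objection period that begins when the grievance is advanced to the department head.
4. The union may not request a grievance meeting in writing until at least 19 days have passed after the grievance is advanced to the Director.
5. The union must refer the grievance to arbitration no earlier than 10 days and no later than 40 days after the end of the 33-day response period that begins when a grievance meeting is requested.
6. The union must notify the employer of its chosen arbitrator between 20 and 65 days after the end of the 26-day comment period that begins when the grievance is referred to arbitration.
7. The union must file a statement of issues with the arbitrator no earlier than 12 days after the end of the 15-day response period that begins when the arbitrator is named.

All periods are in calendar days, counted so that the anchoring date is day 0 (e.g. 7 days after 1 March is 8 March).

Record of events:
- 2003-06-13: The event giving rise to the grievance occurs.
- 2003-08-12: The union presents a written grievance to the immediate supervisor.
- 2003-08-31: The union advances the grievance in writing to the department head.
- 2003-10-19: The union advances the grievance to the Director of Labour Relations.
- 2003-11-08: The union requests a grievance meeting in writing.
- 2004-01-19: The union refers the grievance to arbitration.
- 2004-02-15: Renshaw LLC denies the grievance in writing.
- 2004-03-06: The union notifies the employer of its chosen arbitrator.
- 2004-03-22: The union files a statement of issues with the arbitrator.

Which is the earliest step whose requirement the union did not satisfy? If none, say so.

Step 1 — 11 and 48 days from 2003-06-13 (when the grieved event occurs) are 2003-06-24 and 2003-07-31 respectively; done 2003-08-12 — 12 days after the window closed.
The procedure was therefore not followed at step 1.

Step 1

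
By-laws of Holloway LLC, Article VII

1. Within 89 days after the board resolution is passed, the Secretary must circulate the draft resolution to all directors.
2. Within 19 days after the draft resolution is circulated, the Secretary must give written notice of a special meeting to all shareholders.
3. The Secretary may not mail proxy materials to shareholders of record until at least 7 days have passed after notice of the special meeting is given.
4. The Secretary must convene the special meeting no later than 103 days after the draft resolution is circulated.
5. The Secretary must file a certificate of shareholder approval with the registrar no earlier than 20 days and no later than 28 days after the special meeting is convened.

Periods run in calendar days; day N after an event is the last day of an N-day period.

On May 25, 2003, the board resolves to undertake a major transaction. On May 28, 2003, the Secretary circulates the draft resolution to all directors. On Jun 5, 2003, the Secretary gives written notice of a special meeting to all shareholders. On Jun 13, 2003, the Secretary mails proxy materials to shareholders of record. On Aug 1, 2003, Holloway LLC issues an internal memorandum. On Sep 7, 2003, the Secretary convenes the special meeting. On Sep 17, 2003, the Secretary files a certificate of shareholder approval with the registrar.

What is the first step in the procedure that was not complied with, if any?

Step 5

Step 1: 89 days after May 25, 2003 (when the board resolution is passed) is Aug 22, 2003; May 28, 2003 is within that limit.
Step 2: 19 days after May 28, 2003 (when the draft resolution is circulated) is Jun 16, 2003; Jun 5, 2003 is within that limit.
Step 3: the earliest permitted date is 7 days after Jun 5, 2003 (when notice of the special meeting is given), i.e. Jun 12, 2003; Jun 13, 2003 is on or after that date.
Step 4: 103 days after May 28, 2003 (when the draft resolution is circulated) is Sep 8, 2003; completed Sep 7, 2003, before the deadline.
Step 5: the window is 20–28 days after Sep 7, 2003 (when the special meeting is convened), so Sep 27, 2003 through Oct 5, 2003; Sep 17, 2003 is 10 days too early.
The procedure was therefore not followed at step 5.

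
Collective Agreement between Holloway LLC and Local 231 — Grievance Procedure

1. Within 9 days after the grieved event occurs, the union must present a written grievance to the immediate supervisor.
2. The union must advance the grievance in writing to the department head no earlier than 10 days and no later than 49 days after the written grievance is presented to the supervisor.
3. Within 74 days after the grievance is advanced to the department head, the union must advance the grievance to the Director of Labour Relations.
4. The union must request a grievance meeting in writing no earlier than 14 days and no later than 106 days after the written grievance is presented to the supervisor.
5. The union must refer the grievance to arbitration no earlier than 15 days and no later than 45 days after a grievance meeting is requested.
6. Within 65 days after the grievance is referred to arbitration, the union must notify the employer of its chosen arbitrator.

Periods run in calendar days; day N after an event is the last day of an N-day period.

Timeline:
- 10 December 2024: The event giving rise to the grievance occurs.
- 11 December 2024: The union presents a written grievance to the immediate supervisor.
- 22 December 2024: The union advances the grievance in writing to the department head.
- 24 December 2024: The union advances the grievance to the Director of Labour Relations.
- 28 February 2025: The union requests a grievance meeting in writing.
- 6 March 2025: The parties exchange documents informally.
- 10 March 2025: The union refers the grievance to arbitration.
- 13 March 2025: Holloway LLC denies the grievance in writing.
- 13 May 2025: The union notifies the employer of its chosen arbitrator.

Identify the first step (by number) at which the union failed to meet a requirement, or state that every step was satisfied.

Step 5

Step 1: 9 days after 10 December 2024 (when the grieved event occurs) is 19 December 2024; 11 December 2024 is within that limit.
Step 2: the window is 10–49 days after 11 December 2024 (when the written grievance is presented to the supervisor), so 21 December 2024 through 29 January 2025; 22 December 2024 falls inside that range.
Step 3: 74 days after 22 December 2024 (when the grievance is advanced to the department head) is 6 March 2025; 24 December 2024 is within that limit.
Step 4: the window is 14–106 days after 11 December 2024 (when the written grievance is presented to the supervisor), so 25 December 2024 through 27 March 2025; 28 February 2025 falls inside that range.
Step 5: the window is 15–45 days after 28 February 2025 (when a grievance meeting is requested), so 15 March 2025 through 14 April 2025; 10 March 2025 is 5 days too early.
No need to go further; step 5 was not satisfied.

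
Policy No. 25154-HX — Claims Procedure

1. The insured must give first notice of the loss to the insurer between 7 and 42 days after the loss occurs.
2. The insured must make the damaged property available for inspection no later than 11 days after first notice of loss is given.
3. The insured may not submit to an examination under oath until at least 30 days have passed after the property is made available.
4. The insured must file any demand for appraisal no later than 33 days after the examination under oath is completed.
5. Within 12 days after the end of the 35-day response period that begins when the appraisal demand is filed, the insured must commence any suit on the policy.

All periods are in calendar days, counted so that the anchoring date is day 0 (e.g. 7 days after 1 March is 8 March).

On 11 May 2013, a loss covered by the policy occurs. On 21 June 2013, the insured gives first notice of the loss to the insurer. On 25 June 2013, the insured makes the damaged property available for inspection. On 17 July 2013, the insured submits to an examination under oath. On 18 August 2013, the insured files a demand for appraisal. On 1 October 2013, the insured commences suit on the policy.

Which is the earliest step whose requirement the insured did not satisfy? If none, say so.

Step 3

Step 1: the window is 7–42 days after 11 May 2013 (when the loss occurs), so 18 May 2013 through 22 June 2013; 21 June 2013 falls inside that range.
Step 2: 11 days after 21 June 2013 (when first notice of loss is given) is 2 July 2013; completed 25 June 2013, before the deadline.
Step 3: the earliest permitted date is 30 days after 25 June 2013 (when the property is made available), i.e. 25 July 2013; acted on 17 July 2013, 8 days prematurely.
The analysis stops there.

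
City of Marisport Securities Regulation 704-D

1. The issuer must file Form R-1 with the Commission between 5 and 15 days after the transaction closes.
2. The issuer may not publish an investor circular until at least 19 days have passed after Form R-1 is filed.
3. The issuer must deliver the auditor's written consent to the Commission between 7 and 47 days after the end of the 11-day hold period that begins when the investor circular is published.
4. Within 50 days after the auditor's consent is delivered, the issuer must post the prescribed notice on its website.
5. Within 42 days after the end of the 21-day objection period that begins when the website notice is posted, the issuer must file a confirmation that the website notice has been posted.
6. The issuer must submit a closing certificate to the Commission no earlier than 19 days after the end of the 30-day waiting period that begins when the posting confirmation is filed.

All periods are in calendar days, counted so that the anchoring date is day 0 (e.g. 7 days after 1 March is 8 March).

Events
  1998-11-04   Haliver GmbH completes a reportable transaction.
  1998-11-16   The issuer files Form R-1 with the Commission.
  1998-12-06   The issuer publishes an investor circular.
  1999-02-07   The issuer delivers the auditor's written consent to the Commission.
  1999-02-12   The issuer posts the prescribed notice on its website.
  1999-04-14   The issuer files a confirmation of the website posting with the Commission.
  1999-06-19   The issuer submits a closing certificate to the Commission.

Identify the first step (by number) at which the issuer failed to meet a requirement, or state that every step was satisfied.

(1) the permitted window runs from 1998-11-04 + 5 = 1998-11-09 to 1998-11-04 + 15 = 1998-11-19; done 1998-11-16 — within the window.
(2) permitted from 1998-11-16 + 19 days = 1998-12-05 onward; done 1998-12-06, after the minimum wait.
(3) the permitted window runs from 1998-12-17 + 7 = 1998-12-24 to 1998-12-17 + 47 = 1999-02-02; done 1999-02-07 — 5 days after the window closed.
That is the first point of non-compliance.

Step 3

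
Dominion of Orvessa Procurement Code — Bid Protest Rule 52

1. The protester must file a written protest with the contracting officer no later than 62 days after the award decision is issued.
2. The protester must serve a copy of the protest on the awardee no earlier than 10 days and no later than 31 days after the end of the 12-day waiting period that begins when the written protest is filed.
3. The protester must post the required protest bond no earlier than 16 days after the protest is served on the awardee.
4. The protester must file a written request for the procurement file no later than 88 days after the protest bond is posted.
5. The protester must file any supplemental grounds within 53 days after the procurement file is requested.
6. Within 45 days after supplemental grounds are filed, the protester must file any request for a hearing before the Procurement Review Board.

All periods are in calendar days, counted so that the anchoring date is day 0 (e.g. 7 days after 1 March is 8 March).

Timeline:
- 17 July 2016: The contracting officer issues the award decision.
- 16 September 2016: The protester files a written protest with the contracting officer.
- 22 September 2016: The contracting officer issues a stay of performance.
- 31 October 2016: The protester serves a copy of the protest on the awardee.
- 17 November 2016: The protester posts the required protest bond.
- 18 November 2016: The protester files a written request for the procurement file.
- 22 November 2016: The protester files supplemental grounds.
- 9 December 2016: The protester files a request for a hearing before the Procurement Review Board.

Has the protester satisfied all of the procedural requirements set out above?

No

Step 1: 62 days after 17 July 2016 (when the award decision is issued) is 17 September 2016; completed 16 September 2016, before the deadline.
Step 2: the window is 10–31 days after 28 September 2016 (end of the 12-day waiting period, which began when the written protest is filed on 16 September 2016), so 8 October 2016 through 29 October 2016; done 31 October 2016 — 2 days after the window closed.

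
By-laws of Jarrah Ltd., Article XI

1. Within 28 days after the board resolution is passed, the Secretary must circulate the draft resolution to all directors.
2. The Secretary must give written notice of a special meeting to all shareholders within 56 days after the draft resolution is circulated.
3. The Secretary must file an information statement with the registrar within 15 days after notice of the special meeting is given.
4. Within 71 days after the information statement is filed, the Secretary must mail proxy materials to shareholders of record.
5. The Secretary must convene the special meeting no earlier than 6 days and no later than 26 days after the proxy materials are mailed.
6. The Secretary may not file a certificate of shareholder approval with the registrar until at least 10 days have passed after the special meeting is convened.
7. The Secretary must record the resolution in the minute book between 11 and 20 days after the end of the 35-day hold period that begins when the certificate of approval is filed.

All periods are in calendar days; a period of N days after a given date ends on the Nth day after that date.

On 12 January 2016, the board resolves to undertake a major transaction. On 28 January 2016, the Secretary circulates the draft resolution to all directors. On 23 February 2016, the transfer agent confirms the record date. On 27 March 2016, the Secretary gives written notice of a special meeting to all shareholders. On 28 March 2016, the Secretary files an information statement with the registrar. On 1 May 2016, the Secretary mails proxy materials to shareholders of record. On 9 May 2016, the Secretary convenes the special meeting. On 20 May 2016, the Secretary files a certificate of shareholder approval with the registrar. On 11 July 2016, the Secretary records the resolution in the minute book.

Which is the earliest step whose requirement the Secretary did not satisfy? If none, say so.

Step 2

Step 1: 28 days after 12 January 2016 (when the board resolution is passed) is 9 February 2016; 28 January 2016 is within that limit.
Step 2: 56 days after 28 January 2016 (when the draft resolution is circulated) is 24 March 2016; not done until 27 March 2016, 3 days after the deadline.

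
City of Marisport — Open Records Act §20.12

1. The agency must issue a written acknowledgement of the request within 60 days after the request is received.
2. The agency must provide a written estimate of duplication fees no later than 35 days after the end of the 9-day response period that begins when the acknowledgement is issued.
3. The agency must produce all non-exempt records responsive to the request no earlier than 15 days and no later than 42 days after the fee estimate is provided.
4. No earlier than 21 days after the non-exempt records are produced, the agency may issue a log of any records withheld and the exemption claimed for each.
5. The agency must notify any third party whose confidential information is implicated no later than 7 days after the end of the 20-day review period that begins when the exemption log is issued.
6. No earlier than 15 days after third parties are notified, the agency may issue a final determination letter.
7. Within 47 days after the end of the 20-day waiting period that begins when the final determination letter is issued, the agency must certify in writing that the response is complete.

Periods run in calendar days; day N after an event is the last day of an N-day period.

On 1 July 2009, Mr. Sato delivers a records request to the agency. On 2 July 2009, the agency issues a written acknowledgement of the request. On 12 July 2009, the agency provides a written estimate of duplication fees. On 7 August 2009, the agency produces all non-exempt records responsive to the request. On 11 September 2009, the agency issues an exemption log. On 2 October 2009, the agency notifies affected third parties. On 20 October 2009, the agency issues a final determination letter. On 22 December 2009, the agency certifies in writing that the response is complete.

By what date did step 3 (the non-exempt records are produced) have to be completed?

Step 3 runs from 12 July 2009, when the fee estimate is provided. The window is 15–42 days after 12 July 2009; it closes on 23 August 2009.

23 August 2009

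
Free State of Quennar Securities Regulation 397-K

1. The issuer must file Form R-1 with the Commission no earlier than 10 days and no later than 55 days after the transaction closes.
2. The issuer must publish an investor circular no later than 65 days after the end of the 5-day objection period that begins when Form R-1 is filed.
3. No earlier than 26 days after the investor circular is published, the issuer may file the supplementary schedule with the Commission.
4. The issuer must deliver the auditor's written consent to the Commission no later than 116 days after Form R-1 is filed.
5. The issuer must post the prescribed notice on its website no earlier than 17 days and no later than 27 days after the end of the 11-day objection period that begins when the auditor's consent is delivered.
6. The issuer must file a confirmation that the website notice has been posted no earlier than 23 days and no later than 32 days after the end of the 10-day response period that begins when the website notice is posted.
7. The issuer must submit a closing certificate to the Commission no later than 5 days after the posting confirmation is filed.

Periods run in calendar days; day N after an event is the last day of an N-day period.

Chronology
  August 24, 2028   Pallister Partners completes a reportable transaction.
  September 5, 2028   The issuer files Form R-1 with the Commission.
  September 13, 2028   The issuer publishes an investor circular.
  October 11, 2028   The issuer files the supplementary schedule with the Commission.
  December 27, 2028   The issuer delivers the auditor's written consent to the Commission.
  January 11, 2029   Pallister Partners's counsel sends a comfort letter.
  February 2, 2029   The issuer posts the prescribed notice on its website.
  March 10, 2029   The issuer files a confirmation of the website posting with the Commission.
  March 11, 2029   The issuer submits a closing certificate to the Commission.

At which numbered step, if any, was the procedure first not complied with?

Step 1 — 10 and 55 days from August 24, 2028 (when the transaction closes) are September 3, 2028 and October 18, 2028 respectively; September 5, 2028 falls inside that range.
Step 2 — counting 65 days from September 10, 2028 (end of the 5-day objection period, which began when Form R-1 is filed on September 5, 2028) gives a deadline of November 14, 2028; done September 13, 2028 — timely.
Step 3 — must wait 26 days from September 13, 2028 (when the investor circular is published), so not before October 9, 2028; October 11, 2028 is on or after that date.
Step 4 — counting 116 days from September 5, 2028 (when Form R-1 is filed) gives a deadline of December 30, 2028; completed December 27, 2028, before the deadline.
Step 5 — 17 and 27 days from January 7, 2029 (end of the 11-day objection period, which began when the auditor's consent is delivered on December 27, 2028) are January 24, 2029 and February 3, 2029 respectively; done February 2, 2029 — within the window.
Step 6 — 23 and 32 days from February 12, 2029 (end of the 10-day response period, which began when the website notice is posted on February 2, 2029) are March 7, 2029 and March 16, 2029 respectively; March 10, 2029 falls inside that range.
Step 7 — counting 5 days from March 10, 2029 (when the posting confirmation is filed) gives a deadline of March 15, 2029; done March 11, 2029 — timely.

None — every step was satisfied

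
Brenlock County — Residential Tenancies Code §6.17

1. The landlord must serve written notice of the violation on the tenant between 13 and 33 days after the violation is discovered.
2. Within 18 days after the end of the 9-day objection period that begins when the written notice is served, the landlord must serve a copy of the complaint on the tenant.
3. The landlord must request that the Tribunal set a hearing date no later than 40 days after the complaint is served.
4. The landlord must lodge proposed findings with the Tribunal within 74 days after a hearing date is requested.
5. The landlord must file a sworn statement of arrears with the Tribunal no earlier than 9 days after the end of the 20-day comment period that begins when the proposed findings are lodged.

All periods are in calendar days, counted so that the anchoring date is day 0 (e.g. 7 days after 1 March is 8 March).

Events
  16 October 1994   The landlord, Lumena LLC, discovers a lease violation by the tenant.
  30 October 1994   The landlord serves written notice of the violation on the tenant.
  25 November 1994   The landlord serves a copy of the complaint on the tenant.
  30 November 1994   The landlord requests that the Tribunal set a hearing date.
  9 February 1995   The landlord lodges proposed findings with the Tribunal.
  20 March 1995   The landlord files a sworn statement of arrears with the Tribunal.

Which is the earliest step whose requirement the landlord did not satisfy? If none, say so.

Step 1: the window is 13–33 days after 16 October 1994 (when the violation is discovered), so 29 October 1994 through 18 November 1994; done 30 October 1994 — within the window.
Step 2: 18 days after 8 November 1994 (end of the 9-day objection period, which began when the written notice is served on 30 October 1994) is 26 November 1994; completed 25 November 1994, before the deadline.
Step 3: 40 days after 25 November 1994 (when the complaint is served) is 4 January 1995; completed 30 November 1994, before the deadline.
Step 4: 74 days after 30 November 1994 (when a hearing date is requested) is 12 February 1995; completed 9 February 1995, before the deadline.
Step 5: the earliest permitted date is 9 days after 1 March 1995 (end of the 20-day comment period, which began when the proposed findings are lodged on 9 February 1995), i.e. 10 March 1995; 20 March 1995 is on or after that date.

None — every step was satisfied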